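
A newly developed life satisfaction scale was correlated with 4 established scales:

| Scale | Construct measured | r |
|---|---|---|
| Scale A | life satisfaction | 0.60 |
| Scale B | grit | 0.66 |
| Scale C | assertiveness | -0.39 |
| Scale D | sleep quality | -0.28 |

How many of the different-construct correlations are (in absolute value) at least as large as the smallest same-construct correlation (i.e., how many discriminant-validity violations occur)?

1

Convergent (same construct = life satisfaction): Scale A.
Smallest convergent = 0.60. Discriminant |r|: 0.66, 0.39, 0.28; count ≥ 0.60 → 1.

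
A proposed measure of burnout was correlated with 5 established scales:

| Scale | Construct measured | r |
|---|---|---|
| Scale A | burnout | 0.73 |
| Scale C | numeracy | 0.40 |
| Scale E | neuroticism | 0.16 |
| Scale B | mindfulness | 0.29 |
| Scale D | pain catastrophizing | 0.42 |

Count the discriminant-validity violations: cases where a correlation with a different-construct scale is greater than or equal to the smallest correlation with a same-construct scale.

0

Convergent (same construct = burnout): Scale A.
Smallest convergent = 0.73. Discriminant values: 0.40, 0.16, 0.29, 0.42; count ≥ 0.73 → 0.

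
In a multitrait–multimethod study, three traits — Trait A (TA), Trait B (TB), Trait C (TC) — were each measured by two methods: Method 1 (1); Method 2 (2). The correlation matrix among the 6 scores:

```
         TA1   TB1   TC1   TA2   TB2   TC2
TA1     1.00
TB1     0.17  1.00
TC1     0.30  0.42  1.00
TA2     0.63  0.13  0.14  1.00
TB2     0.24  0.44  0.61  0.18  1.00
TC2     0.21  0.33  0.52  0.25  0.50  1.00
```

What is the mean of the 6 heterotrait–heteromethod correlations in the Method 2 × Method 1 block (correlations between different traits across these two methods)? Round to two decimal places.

HTHM values (method 2 × method 1): 0.13, 0.14, 0.24, 0.61, 0.21, 0.33; mean = 1.66/6 = 0.28.

0.28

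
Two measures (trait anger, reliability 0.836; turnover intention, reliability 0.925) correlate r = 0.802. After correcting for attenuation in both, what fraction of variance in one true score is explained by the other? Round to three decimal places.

Disattenuated r = 0.802 / √(0.836 × 0.925) = 0.802 / 0.8794 = 0.9120.
Shared true-score variance = 0.9120² = 0.8317 ≈ 0.832.

0.832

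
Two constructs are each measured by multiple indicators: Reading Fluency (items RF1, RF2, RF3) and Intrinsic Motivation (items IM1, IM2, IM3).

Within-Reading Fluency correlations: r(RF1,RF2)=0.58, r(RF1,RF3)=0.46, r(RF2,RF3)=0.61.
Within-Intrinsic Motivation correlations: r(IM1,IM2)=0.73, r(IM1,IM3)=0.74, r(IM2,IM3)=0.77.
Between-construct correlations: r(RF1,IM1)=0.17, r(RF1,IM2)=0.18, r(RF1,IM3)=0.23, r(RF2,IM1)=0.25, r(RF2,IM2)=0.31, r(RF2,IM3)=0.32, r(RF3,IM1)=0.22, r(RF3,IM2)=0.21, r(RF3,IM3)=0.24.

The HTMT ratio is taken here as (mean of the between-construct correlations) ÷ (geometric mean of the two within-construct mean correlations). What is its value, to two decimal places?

0.37

Mean heterotrait r = 2.13/9 = 0.2367.
Mean within-RF = 1.65/3 = 0.5500; mean within-IM = 2.24/3 = 0.7467.
Geometric mean = √(0.5500 × 0.7467) = 0.6408.
HTMT = 0.2367 / 0.6408 = 0.37.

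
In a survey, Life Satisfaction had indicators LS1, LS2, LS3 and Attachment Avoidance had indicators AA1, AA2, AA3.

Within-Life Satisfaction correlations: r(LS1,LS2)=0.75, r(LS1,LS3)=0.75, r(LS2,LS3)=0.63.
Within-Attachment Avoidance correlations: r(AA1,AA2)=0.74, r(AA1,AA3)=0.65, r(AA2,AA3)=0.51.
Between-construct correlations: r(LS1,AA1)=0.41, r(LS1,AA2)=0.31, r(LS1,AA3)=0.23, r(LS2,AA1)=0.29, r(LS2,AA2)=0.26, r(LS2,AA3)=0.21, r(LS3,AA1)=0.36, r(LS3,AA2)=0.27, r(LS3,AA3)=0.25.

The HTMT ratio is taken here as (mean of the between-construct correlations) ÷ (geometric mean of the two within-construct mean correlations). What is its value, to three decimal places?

Between-construct mean = 2.59/9 = 0.2878.
Mean within-LS = 2.13/3 = 0.7100; mean within-AA = 1.90/3 = 0.6333.
Geometric mean = √(0.7100 × 0.6333) = 0.6706.
HTMT = 0.2878 / 0.6706 = 0.429.

0.429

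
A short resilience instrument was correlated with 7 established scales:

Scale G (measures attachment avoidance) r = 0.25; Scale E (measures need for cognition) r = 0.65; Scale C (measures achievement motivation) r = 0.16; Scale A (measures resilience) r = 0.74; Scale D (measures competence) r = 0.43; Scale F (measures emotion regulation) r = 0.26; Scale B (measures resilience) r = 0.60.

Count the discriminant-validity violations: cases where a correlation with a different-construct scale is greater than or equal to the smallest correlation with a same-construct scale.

1

Convergent (same construct = resilience): Scale A, Scale B.
Smallest convergent = 0.60. Discriminant values: 0.25, 0.65, 0.16, 0.43, 0.26; count ≥ 0.60 → 1.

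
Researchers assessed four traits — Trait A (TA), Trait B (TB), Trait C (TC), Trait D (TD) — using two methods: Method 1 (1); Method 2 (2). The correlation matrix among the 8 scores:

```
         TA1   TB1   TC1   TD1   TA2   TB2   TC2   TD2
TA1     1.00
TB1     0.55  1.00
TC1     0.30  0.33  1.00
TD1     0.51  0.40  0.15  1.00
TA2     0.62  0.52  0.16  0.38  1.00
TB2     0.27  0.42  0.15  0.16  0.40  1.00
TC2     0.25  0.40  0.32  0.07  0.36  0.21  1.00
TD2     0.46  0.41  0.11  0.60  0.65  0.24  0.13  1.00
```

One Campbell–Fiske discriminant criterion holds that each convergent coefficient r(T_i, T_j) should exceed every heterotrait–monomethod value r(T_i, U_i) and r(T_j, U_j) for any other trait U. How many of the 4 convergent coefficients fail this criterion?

Convergent coefficients and their comparison sets:
TA (methods 1·2): 0.62 vs {0.55, 0.40, 0.30, 0.36, 0.51, 0.65} → fail.
TB (methods 1·2): 0.42 vs {0.55, 0.40, 0.33, 0.21, 0.40, 0.24} → fail.
TC (methods 1·2): 0.32 vs {0.30, 0.36, 0.33, 0.21, 0.15, 0.13} → fail.
TD (methods 1·2): 0.60 vs {0.51, 0.65, 0.40, 0.24, 0.15, 0.13} → fail.
4 of 4 fail.

4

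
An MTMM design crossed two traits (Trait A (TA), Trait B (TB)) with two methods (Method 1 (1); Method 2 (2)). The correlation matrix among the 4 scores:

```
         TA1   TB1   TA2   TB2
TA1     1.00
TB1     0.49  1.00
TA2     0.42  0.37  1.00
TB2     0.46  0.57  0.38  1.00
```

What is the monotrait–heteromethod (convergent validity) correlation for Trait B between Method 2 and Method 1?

0.57

Same trait (TB), different methods: r(TB2, TB1) = 0.57.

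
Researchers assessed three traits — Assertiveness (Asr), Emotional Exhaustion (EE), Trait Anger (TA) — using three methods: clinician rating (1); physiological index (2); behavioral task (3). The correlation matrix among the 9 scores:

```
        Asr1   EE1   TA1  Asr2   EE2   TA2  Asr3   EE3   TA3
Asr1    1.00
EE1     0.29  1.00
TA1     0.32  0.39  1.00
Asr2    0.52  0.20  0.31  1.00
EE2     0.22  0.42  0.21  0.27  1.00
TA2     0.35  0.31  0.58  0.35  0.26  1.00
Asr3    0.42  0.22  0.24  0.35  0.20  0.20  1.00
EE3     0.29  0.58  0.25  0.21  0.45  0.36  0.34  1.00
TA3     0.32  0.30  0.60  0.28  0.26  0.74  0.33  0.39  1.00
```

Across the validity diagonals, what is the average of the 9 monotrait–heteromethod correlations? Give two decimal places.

Convergent values: 0.52, 0.42, 0.35, 0.42, 0.58, 0.45, 0.58, 0.60, 0.74; mean = 4.66/9 = 0.52.

0.52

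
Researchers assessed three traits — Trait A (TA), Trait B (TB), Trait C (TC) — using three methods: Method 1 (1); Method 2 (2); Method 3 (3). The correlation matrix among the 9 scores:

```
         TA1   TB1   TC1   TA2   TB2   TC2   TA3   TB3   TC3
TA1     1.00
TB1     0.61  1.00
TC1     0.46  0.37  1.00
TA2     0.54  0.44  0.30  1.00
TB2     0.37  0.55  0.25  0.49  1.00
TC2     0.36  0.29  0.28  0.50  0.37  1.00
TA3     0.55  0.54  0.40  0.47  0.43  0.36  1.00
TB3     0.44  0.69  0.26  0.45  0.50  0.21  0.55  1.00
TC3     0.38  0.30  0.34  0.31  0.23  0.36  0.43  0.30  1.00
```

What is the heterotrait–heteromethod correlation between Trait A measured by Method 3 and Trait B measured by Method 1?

0.54

Different traits and methods: r(TA3, TB1) = 0.54.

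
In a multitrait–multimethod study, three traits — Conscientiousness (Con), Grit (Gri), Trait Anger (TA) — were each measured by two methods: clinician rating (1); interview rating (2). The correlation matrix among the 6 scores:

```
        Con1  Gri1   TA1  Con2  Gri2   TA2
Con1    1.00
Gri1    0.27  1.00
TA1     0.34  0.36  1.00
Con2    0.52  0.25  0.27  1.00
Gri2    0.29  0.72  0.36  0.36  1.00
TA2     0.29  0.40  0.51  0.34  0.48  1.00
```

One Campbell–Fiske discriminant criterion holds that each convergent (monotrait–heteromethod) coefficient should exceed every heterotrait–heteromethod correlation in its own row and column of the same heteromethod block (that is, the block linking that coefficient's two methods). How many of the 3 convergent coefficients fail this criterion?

Each convergent coefficient versus the relevant comparison correlations:
Con (methods 1·2): 0.52 vs {0.29, 0.25, 0.29, 0.27} → pass.
Gri (methods 1·2): 0.72 vs {0.25, 0.29, 0.40, 0.36} → pass.
TA (methods 1·2): 0.51 vs {0.27, 0.29, 0.36, 0.40} → pass.
0 of 3 fail.

0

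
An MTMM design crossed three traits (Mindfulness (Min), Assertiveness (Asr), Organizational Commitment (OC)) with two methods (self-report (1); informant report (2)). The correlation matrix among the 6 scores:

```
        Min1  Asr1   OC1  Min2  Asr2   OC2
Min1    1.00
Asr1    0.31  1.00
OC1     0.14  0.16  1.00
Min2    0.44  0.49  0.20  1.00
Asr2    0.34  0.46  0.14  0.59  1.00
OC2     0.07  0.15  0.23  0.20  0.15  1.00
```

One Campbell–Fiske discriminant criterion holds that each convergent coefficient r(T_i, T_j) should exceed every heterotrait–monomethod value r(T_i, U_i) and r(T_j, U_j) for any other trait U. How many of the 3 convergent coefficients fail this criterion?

2

Each convergent coefficient versus the relevant comparison correlations:
Min (methods 1·2): 0.44 vs {0.31, 0.59, 0.14, 0.20} → fail.
Asr (methods 1·2): 0.46 vs {0.31, 0.59, 0.16, 0.15} → fail.
OC (methods 1·2): 0.23 vs {0.14, 0.20, 0.16, 0.15} → pass.
2 of 3 fail.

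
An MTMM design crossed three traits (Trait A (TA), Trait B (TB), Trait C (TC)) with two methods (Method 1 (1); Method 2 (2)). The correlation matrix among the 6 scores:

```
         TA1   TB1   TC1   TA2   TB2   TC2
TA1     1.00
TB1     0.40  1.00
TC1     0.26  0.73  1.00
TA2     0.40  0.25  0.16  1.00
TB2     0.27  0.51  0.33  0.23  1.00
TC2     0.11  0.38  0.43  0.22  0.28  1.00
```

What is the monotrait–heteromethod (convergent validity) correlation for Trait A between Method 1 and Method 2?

0.40

Same trait (TA), different methods: r(TA1, TA2) = 0.40.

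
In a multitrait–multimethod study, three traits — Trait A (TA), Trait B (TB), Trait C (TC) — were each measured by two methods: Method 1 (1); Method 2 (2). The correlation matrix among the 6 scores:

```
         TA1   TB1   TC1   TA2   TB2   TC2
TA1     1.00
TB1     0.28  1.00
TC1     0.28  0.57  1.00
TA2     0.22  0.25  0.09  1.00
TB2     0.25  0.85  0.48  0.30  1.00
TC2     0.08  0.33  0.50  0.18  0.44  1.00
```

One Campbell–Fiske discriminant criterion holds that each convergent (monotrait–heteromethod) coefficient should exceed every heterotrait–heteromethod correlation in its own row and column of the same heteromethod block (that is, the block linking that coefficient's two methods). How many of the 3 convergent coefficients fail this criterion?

1

Convergent coefficients and their comparison sets:
TA (methods 1·2): 0.22 vs {0.25, 0.25, 0.08, 0.09} → fail.
TB (methods 1·2): 0.85 vs {0.25, 0.25, 0.33, 0.48} → pass.
TC (methods 1·2): 0.50 vs {0.09, 0.08, 0.48, 0.33} → pass.
1 of 3 fail.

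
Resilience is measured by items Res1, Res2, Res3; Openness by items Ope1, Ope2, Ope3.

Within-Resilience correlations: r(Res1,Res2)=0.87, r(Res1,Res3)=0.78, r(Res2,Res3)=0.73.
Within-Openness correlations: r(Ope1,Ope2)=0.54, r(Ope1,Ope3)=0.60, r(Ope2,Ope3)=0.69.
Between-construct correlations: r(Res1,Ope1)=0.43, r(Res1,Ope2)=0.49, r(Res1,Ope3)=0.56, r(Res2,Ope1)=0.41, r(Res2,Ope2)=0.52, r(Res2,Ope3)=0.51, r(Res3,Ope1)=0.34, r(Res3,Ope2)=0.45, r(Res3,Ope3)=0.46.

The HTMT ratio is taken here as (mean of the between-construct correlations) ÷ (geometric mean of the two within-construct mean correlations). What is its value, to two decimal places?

0.67

Mean heterotrait r = 4.17/9 = 0.4633.
Mean within-Res = 2.38/3 = 0.7933; mean within-Ope = 1.83/3 = 0.6100.
Geometric mean = √(0.7933 × 0.6100) = 0.6956.
HTMT = 0.4633 / 0.6956 = 0.67.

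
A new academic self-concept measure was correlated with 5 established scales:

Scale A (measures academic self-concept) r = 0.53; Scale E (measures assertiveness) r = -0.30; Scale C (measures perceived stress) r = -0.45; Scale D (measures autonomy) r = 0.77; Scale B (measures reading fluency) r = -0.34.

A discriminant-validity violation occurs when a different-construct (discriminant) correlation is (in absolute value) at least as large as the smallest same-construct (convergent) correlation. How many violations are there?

Convergent (same construct = academic self-concept): Scale A.
Smallest convergent = 0.53. Discriminant |r|: 0.30, 0.45, 0.77, 0.34; count ≥ 0.53 → 1.

1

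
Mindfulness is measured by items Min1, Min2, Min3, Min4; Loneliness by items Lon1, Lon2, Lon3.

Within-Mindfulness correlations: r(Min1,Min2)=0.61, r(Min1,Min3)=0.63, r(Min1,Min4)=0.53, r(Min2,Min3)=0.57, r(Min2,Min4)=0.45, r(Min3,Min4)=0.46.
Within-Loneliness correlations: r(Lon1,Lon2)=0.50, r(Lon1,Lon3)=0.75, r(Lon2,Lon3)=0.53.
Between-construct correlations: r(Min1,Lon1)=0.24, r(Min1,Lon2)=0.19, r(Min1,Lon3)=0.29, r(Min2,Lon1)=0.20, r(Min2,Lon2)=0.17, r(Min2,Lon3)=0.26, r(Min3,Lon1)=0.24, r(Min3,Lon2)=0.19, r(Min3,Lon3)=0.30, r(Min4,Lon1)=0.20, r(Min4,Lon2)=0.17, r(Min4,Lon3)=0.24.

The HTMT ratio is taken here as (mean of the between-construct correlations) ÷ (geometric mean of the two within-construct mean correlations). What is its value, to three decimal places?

Mean heterotrait r = 2.69/12 = 0.2242.
Mean within-Min = 3.25/6 = 0.5417; mean within-Lon = 1.78/3 = 0.5933.
Geometric mean = √(0.5417 × 0.5933) = 0.5669.
HTMT = 0.2242 / 0.5669 = 0.395.

0.395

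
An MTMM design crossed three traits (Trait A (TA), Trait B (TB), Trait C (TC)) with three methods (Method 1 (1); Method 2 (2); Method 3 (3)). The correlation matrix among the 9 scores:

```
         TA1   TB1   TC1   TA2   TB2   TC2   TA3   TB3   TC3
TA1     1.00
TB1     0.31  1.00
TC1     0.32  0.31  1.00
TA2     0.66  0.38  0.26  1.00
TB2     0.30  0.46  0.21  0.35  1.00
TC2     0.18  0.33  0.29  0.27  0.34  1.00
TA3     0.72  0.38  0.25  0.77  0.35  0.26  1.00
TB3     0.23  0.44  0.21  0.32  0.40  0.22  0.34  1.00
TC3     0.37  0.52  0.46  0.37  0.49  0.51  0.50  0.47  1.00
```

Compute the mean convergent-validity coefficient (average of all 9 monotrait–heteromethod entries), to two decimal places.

Convergent values: 0.66, 0.72, 0.77, 0.46, 0.44, 0.40, 0.29, 0.46, 0.51; mean = 4.71/9 = 0.52.

0.52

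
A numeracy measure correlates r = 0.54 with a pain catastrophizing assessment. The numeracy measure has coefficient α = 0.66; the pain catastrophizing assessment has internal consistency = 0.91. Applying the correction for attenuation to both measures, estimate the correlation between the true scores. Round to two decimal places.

0.70

r_true = r_obs / √(r_xx · r_yy) = 0.54 / √(0.66 × 0.91) = 0.54 / √0.6006 = 0.54 / 0.7750 ≈ 0.70.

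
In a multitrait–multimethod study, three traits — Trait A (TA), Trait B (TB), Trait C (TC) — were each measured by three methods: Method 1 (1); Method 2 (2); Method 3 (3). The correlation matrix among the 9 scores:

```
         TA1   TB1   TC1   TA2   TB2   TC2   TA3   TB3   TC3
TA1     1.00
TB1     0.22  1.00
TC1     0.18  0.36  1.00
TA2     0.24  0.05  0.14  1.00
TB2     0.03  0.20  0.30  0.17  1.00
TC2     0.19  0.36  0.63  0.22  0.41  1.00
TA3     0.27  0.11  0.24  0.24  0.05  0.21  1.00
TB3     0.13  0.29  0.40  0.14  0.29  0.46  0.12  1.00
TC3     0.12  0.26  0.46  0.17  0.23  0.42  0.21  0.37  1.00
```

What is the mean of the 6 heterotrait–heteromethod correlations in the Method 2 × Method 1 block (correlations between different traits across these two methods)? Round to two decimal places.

HTHM values (method 2 × method 1): 0.05, 0.14, 0.03, 0.30, 0.19, 0.36; mean = 1.07/6 = 0.18.

0.18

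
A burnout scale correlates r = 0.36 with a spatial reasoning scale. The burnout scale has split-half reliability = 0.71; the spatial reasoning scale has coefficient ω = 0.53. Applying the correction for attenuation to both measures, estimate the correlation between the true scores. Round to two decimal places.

0.59

r_true = r_obs / √(r_xx · r_yy) = 0.36 / √(0.71 × 0.53) = 0.36 / √0.3763 = 0.36 / 0.6134 ≈ 0.59.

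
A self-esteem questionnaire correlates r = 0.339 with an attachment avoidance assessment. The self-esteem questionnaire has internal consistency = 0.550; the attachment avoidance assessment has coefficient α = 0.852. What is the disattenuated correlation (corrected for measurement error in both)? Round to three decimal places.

0.495

r_true = r_obs / √(r_xx · r_yy) = 0.339 / √(0.550 × 0.852) = 0.339 / √0.468600 = 0.339 / 0.6845 ≈ 0.495.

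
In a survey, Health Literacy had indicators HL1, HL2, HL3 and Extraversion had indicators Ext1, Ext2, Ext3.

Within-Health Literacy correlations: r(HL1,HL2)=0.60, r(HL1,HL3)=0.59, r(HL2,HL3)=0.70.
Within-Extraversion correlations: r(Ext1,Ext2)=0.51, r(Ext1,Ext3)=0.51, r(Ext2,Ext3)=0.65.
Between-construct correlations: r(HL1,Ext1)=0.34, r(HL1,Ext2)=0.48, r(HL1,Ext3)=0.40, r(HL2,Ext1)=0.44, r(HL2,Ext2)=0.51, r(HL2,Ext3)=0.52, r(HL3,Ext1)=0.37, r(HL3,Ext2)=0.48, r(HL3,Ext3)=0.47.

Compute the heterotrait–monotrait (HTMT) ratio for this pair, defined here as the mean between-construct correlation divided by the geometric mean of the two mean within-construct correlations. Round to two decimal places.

Mean heterotrait r = 4.01/9 = 0.4456.
Mean within-HL = 1.89/3 = 0.6300; mean within-Ext = 1.67/3 = 0.5567.
Geometric mean = √(0.6300 × 0.5567) = 0.5922.
HTMT = 0.4456 / 0.5922 = 0.75.

0.75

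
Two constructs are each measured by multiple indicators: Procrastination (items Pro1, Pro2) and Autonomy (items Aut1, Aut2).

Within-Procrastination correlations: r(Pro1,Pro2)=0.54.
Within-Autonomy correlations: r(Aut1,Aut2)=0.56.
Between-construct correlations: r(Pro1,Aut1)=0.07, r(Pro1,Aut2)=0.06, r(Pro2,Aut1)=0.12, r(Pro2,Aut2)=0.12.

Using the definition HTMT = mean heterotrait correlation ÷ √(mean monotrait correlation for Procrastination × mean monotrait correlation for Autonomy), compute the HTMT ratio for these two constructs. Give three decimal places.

0.168

Mean between = 0.37/4 = 0.0925.
Mean within-Pro = 0.54/1 = 0.5400; mean within-Aut = 0.56/1 = 0.5600.
Geometric mean = √(0.5400 × 0.5600) = 0.5499.
HTMT = 0.0925 / 0.5499 = 0.168.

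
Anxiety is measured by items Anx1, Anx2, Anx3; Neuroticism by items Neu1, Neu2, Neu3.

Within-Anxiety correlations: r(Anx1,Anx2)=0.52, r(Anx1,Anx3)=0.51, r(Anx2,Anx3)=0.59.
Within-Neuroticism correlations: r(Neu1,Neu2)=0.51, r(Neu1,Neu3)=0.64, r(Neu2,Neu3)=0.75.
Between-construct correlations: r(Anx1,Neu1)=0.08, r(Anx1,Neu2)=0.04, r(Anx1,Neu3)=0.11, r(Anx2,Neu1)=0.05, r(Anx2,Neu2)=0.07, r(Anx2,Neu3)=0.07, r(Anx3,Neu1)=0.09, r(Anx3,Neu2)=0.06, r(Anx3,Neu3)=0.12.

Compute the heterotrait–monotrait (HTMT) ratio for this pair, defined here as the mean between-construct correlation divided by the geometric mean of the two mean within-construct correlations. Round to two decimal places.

0.13

Mean between = 0.69/9 = 0.0767.
Mean within-Anx = 1.62/3 = 0.5400; mean within-Neu = 1.90/3 = 0.6333.
Geometric mean = √(0.5400 × 0.6333) = 0.5848.
HTMT = 0.0767 / 0.5848 = 0.13.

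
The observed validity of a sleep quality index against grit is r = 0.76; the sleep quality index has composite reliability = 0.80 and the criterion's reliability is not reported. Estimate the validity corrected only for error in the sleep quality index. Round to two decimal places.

0.85

Single correction: r_c = r_obs / √r_xx = 0.76 / √0.80 = 0.76 / 0.8944 ≈ 0.85.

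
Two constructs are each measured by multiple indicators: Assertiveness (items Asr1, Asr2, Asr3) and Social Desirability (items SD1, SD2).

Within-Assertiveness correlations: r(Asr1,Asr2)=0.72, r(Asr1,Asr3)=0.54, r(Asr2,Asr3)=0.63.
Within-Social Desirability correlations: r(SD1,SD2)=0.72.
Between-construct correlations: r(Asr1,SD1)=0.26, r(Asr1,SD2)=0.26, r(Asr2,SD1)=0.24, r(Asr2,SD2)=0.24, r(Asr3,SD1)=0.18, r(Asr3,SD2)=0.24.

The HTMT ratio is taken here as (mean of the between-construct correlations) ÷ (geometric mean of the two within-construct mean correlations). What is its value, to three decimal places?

0.351

Between-construct mean = 1.42/6 = 0.2367.
Mean within-Asr = 1.89/3 = 0.6300; mean within-SD = 0.72/1 = 0.7200.
Geometric mean = √(0.6300 × 0.7200) = 0.6735.
HTMT = 0.2367 / 0.6735 = 0.351.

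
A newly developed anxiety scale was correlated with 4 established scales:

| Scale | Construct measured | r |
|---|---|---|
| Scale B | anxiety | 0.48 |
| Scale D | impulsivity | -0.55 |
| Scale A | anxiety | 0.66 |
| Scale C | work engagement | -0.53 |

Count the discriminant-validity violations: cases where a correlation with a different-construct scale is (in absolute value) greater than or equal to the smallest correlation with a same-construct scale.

Convergent (same construct = anxiety): Scale B, Scale A.
Smallest convergent = 0.48. Discriminant |r|: 0.55, 0.53; count ≥ 0.48 → 2.

2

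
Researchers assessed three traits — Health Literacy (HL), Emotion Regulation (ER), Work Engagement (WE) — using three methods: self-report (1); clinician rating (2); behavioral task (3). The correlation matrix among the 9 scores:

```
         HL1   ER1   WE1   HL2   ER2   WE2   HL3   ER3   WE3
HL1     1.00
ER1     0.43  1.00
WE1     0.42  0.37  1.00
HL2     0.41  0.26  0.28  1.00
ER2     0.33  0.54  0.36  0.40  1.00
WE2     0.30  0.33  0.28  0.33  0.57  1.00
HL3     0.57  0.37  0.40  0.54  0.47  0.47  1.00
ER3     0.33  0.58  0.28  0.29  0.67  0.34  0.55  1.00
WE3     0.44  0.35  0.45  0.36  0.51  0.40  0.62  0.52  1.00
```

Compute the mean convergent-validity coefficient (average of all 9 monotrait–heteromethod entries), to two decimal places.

Convergent values: 0.41, 0.57, 0.54, 0.54, 0.58, 0.67, 0.28, 0.45, 0.40; mean = 4.44/9 = 0.49.

0.49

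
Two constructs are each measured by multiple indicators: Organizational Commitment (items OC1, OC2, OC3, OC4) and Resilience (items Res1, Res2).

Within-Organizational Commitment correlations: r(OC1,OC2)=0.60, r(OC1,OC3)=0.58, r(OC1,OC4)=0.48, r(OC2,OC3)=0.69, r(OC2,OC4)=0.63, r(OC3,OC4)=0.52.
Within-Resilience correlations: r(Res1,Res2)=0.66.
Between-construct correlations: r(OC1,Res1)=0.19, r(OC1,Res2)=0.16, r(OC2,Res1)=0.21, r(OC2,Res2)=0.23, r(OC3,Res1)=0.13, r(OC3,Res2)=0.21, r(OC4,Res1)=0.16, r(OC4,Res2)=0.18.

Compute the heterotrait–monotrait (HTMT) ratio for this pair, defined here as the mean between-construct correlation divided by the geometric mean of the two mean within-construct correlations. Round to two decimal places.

Mean heterotrait r = 1.47/8 = 0.1838.
Mean within-OC = 3.50/6 = 0.5833; mean within-Res = 0.66/1 = 0.6600.
Geometric mean = √(0.5833 × 0.6600) = 0.6205.
HTMT = 0.1838 / 0.6205 = 0.30.

0.30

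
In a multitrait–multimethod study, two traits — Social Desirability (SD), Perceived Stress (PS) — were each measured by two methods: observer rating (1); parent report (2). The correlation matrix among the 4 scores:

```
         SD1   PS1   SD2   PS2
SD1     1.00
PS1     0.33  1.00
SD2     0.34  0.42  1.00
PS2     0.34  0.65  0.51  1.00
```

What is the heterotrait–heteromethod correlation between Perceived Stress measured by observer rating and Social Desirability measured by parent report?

Different traits and methods: r(PS1, SD2) = 0.42.

0.42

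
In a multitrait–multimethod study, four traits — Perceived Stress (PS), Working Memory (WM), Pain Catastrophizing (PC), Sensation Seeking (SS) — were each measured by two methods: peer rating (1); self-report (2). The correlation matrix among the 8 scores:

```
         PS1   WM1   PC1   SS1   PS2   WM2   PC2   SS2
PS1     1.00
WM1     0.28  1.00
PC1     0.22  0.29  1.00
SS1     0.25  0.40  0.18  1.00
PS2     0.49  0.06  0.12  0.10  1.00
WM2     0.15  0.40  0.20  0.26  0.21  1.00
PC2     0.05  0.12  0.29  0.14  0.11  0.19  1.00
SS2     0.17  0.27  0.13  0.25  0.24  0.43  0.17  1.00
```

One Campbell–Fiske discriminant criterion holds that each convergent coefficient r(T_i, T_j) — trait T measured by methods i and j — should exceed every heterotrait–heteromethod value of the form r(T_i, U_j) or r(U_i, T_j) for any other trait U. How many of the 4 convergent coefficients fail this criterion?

Convergent coefficients and their comparison sets:
PS (methods 1·2): 0.49 vs {0.15, 0.06, 0.05, 0.12, 0.17, 0.10} → pass.
WM (methods 1·2): 0.40 vs {0.06, 0.15, 0.12, 0.20, 0.27, 0.26} → pass.
PC (methods 1·2): 0.29 vs {0.12, 0.05, 0.20, 0.12, 0.13, 0.14} → pass.
SS (methods 1·2): 0.25 vs {0.10, 0.17, 0.26, 0.27, 0.14, 0.13} → fail.
1 of 4 fail.

1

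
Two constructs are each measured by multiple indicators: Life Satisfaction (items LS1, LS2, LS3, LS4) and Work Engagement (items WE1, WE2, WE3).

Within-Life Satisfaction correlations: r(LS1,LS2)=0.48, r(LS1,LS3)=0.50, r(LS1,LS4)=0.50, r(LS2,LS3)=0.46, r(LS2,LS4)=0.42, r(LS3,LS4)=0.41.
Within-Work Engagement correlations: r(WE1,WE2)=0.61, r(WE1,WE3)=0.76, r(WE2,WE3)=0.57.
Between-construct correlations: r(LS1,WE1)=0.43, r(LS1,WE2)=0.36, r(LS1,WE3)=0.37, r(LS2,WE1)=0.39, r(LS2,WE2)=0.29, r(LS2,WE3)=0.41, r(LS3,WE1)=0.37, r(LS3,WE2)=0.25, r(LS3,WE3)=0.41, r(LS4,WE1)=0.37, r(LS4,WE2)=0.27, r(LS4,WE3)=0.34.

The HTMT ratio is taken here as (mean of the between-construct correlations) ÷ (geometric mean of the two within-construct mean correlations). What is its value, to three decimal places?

Mean between = 4.26/12 = 0.3550.
Mean within-LS = 2.77/6 = 0.4617; mean within-WE = 1.94/3 = 0.6467.
Geometric mean = √(0.4617 × 0.6467) = 0.5464.
HTMT = 0.3550 / 0.5464 = 0.650.

0.650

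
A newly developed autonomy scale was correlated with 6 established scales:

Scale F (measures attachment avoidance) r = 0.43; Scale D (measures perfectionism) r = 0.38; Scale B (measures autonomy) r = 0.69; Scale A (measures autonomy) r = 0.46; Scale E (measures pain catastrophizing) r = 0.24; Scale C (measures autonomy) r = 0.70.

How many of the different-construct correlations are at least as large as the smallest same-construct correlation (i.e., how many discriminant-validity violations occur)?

Convergent (same construct = autonomy): Scale B, Scale A, Scale C.
Smallest convergent = 0.46. Discriminant values: 0.43, 0.38, 0.24; count ≥ 0.46 → 0.

0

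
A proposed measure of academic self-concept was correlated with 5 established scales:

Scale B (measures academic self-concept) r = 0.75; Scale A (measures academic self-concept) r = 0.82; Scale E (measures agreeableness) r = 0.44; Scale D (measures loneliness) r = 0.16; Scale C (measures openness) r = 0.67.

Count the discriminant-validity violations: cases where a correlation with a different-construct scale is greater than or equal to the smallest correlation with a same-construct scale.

Convergent (same construct = academic self-concept): Scale B, Scale A.
Smallest convergent = 0.75. Discriminant values: 0.44, 0.16, 0.67; count ≥ 0.75 → 0.

0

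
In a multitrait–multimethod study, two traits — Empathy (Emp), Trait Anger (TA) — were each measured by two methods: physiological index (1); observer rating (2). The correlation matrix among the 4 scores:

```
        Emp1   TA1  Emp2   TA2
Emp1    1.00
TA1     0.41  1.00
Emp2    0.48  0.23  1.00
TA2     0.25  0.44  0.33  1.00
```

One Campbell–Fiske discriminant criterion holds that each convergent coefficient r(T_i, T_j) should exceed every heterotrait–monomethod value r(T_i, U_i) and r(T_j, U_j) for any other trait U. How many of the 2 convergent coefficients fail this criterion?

0

Checking each validity diagonal entry against its comparison values:
Emp (methods 1·2): 0.48 vs {0.41, 0.33} → pass.
TA (methods 1·2): 0.44 vs {0.41, 0.33} → pass.
0 of 2 fail.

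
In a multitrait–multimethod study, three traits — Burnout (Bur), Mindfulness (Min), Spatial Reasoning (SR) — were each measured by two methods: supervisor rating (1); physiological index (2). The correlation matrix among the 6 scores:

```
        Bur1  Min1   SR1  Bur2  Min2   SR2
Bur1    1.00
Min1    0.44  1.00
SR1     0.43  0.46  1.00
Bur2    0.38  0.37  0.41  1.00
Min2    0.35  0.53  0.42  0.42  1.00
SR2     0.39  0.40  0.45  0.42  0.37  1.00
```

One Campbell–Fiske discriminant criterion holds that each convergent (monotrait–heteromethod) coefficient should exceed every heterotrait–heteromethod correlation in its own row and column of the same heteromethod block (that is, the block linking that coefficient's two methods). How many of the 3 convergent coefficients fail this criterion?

1

Each convergent coefficient versus the relevant comparison correlations:
Bur (methods 1·2): 0.38 vs {0.35, 0.37, 0.39, 0.41} → fail.
Min (methods 1·2): 0.53 vs {0.37, 0.35, 0.40, 0.42} → pass.
SR (methods 1·2): 0.45 vs {0.41, 0.39, 0.42, 0.40} → pass.
1 of 3 fail.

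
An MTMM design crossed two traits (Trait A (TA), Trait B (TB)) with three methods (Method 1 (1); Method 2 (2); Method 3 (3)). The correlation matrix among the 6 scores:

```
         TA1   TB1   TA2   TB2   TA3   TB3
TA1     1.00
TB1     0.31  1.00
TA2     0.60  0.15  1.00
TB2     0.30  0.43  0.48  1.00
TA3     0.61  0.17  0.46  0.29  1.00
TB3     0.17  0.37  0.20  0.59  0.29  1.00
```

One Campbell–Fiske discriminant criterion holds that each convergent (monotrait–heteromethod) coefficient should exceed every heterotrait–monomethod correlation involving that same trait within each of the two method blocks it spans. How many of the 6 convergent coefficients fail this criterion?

2

Checking each validity diagonal entry against its comparison values:
TA (methods 1·2): 0.60 vs {0.31, 0.48} → pass.
TA (methods 1·3): 0.61 vs {0.31, 0.29} → pass.
TA (methods 2·3): 0.46 vs {0.48, 0.29} → fail.
TB (methods 1·2): 0.43 vs {0.31, 0.48} → fail.
TB (methods 1·3): 0.37 vs {0.31, 0.29} → pass.
TB (methods 2·3): 0.59 vs {0.48, 0.29} → pass.
2 of 6 fail.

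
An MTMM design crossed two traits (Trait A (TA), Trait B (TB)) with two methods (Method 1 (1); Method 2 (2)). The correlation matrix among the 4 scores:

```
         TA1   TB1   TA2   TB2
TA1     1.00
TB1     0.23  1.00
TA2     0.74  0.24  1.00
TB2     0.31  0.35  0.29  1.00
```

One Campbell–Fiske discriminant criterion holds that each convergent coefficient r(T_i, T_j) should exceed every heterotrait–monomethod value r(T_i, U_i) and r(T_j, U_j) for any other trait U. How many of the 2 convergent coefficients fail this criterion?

Convergent coefficients and their comparison sets:
TA (methods 1·2): 0.74 vs {0.23, 0.29} → pass.
TB (methods 1·2): 0.35 vs {0.23, 0.29} → pass.
0 of 2 fail.

0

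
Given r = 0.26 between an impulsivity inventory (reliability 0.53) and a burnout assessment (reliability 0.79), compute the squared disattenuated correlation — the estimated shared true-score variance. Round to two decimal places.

0.16

Disattenuated r = 0.26 / √(0.53 × 0.79) = 0.26 / 0.6471 = 0.4018.
Shared true-score variance = 0.4018² = 0.1614 ≈ 0.16.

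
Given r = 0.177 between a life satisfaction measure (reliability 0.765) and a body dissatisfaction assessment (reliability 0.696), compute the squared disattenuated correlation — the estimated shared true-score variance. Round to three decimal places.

Disattenuated r = 0.177 / √(0.765 × 0.696) = 0.177 / 0.7297 = 0.2426.
Shared true-score variance = 0.2426² = 0.0589 ≈ 0.059.

0.059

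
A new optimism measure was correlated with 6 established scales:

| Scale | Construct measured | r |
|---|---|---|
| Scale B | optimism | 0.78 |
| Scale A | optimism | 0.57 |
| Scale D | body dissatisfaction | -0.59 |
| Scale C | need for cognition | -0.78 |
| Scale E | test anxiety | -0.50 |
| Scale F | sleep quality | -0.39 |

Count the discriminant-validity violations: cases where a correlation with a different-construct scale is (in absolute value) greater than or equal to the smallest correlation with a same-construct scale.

2

Convergent (same construct = optimism): Scale B, Scale A.
Smallest convergent = 0.57. Discriminant |r|: 0.59, 0.78, 0.50, 0.39; count ≥ 0.57 → 2.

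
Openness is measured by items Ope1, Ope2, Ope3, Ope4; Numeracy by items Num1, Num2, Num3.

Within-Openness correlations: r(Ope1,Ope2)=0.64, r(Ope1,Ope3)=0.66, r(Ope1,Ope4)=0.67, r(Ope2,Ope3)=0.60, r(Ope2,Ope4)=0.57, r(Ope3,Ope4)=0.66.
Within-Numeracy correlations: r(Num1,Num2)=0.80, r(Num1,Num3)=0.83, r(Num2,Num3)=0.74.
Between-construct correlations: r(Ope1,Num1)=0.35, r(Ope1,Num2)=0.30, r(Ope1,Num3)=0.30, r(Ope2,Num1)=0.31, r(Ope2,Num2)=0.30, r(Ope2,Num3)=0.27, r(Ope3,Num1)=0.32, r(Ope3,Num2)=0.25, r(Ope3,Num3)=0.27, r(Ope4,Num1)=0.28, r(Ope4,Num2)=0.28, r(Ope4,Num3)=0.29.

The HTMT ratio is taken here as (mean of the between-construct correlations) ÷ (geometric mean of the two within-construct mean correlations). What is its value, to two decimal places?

0.41

Mean between = 3.52/12 = 0.2933.
Mean within-Ope = 3.80/6 = 0.6333; mean within-Num = 2.37/3 = 0.7900.
Geometric mean = √(0.6333 × 0.7900) = 0.7073.
HTMT = 0.2933 / 0.7073 = 0.41.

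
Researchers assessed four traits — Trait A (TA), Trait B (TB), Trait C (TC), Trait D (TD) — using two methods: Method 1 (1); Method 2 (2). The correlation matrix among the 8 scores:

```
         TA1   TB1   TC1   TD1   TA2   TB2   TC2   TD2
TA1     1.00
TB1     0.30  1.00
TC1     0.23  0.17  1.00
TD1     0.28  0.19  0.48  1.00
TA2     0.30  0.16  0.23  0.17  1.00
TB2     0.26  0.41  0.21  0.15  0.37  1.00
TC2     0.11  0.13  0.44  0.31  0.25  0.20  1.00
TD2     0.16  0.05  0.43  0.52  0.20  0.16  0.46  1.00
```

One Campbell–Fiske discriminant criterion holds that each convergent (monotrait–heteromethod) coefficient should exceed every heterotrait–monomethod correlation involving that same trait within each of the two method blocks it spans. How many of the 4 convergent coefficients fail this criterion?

2

Each convergent coefficient versus the relevant comparison correlations:
TA (methods 1·2): 0.30 vs {0.30, 0.37, 0.23, 0.25, 0.28, 0.20} → fail.
TB (methods 1·2): 0.41 vs {0.30, 0.37, 0.17, 0.20, 0.19, 0.16} → pass.
TC (methods 1·2): 0.44 vs {0.23, 0.25, 0.17, 0.20, 0.48, 0.46} → fail.
TD (methods 1·2): 0.52 vs {0.28, 0.20, 0.19, 0.16, 0.48, 0.46} → pass.
2 of 4 fail.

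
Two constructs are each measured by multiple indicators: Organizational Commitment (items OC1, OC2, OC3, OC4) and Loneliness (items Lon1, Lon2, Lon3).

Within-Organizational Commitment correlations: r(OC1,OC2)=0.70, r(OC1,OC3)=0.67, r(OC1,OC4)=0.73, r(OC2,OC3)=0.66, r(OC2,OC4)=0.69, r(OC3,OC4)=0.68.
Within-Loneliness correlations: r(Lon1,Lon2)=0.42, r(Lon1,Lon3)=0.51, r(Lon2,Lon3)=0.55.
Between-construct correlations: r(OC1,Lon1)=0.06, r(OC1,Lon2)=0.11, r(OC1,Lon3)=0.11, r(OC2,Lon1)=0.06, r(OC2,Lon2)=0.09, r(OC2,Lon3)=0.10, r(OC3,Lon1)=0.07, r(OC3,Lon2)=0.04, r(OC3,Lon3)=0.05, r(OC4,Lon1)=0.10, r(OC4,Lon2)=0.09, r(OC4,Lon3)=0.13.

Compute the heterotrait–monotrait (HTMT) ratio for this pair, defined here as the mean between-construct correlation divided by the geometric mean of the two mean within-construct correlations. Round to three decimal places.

Mean heterotrait r = 1.01/12 = 0.0842.
Mean within-OC = 4.13/6 = 0.6883; mean within-Lon = 1.48/3 = 0.4933.
Geometric mean = √(0.6883 × 0.4933) = 0.5827.
HTMT = 0.0842 / 0.5827 = 0.144.

0.144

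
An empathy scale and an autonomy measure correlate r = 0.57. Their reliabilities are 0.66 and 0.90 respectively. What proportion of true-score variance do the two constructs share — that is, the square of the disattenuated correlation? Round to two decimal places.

Disattenuated r = 0.57 / √(0.66 × 0.90) = 0.57 / 0.7707 = 0.7396.
Shared true-score variance = 0.7396² = 0.5470 ≈ 0.55.

0.55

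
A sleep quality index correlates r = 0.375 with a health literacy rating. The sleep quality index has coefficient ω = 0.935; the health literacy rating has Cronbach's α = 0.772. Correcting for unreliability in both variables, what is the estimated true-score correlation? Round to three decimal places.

r_true = r_obs / √(r_xx · r_yy) = 0.375 / √(0.935 × 0.772) = 0.375 / √0.721820 = 0.375 / 0.8496 ≈ 0.441.

0.441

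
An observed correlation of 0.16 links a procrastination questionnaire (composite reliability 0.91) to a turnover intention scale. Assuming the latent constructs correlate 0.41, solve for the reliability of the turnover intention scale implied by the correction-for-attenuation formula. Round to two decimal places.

r_true = r_obs / √(r_xx · r_yy) ⇒ 0.41 = 0.16 / √(0.91 · r_yy).
√(0.91 · r_yy) = 0.16 / 0.41 = 0.3902; 0.91 · r_yy = 0.1523; r_yy = 0.1523 / 0.91 ≈ 0.17.

0.17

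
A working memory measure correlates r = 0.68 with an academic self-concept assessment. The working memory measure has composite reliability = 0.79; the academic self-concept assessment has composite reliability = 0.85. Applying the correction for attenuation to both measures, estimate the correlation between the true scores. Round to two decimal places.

0.83

r_true = r_obs / √(r_xx · r_yy) = 0.68 / √(0.79 × 0.85) = 0.68 / √0.6715 = 0.68 / 0.8195 ≈ 0.83.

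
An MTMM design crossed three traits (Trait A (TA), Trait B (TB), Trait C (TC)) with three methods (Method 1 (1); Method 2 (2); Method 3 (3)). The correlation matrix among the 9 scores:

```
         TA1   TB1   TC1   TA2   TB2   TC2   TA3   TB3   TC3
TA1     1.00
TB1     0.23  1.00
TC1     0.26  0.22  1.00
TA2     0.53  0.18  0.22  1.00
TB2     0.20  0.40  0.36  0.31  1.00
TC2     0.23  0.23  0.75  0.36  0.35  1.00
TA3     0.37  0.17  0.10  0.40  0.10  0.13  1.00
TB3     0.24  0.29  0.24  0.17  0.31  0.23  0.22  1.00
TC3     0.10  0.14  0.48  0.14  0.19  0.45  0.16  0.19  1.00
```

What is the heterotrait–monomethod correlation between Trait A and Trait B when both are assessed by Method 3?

Different traits, same method: r(TA3, TB3) = 0.22.

0.22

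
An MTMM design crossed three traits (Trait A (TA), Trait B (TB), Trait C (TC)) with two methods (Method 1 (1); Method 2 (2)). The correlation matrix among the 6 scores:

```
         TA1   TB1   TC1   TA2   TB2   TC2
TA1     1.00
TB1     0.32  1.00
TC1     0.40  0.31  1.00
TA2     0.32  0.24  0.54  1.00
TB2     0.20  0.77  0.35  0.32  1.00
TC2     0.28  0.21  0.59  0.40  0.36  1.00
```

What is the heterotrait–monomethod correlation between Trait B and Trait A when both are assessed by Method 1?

0.32

Different traits, same method: r(TB1, TA1) = 0.32.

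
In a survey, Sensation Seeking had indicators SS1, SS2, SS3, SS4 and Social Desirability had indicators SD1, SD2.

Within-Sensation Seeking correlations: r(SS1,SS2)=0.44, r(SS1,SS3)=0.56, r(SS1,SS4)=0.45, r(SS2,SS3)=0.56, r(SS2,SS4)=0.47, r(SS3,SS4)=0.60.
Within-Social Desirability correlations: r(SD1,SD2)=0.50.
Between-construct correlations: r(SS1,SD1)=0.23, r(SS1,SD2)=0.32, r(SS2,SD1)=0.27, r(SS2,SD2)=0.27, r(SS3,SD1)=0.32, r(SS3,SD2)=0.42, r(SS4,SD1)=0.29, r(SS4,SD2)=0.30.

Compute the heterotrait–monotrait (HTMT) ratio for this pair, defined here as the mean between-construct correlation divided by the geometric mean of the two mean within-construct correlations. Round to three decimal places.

Mean between = 2.42/8 = 0.3025.
Mean within-SS = 3.08/6 = 0.5133; mean within-SD = 0.50/1 = 0.5000.
Geometric mean = √(0.5133 × 0.5000) = 0.5066.
HTMT = 0.3025 / 0.5066 = 0.597.

0.597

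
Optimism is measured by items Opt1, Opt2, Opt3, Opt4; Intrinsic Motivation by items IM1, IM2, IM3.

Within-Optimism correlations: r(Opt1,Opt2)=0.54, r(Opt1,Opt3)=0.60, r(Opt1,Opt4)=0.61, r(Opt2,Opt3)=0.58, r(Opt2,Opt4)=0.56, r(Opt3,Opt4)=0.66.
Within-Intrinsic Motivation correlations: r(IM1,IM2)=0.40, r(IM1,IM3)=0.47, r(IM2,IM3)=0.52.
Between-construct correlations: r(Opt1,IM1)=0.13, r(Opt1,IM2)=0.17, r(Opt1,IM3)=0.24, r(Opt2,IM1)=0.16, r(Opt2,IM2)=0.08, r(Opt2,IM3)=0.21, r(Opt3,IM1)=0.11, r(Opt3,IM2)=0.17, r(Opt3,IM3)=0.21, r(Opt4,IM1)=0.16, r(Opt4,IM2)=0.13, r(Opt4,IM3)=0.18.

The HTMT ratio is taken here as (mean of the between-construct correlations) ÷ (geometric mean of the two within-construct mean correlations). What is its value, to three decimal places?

Mean heterotrait r = 1.95/12 = 0.1625.
Mean within-Opt = 3.55/6 = 0.5917; mean within-IM = 1.39/3 = 0.4633.
Geometric mean = √(0.5917 × 0.4633) = 0.5236.
HTMT = 0.1625 / 0.5236 = 0.310.

0.310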